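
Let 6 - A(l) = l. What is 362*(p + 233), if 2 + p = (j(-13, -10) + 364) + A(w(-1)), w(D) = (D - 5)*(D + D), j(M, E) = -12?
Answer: 208874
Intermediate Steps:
w(D) = 2*D*(-5 + D) (w(D) = (-5 + D)*(2*D) = 2*D*(-5 + D))
A(l) = 6 - l
p = 344 (p = -2 + ((-12 + 364) + (6 - 2*(-1)*(-5 - 1))) = -2 + (352 + (6 - 2*(-1)*(-6))) = -2 + (352 + (6 - 1*12)) = -2 + (352 + (6 - 12)) = -2 + (352 - 6) = -2 + 346 = 344)
362*(p + 233) = 362*(344 + 233) = 362*577 = 208874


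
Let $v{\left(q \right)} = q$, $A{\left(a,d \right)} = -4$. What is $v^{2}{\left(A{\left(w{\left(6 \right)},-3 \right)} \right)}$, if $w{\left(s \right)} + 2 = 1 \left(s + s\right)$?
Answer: $16$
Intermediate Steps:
$w{\left(s \right)} = -2 + 2 s$ ($w{\left(s \right)} = -2 + 1 \left(s + s\right) = -2 + 1 \cdot 2 s = -2 + 2 s$)
$v^{2}{\left(A{\left(w{\left(6 \right)},-3 \right)} \right)} = \left(-4\right)^{2} = 16$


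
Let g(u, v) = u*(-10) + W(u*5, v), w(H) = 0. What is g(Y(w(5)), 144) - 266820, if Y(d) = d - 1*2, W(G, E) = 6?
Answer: -266794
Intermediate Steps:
Y(d) = -2 + d (Y(d) = d - 2 = -2 + d)
g(u, v) = 6 - 10*u (g(u, v) = u*(-10) + 6 = -10*u + 6 = 6 - 10*u)
g(Y(w(5)), 144) - 266820 = (6 - 10*(-2 + 0)) - 266820 = (6 - 10*(-2)) - 266820 = (6 + 20) - 266820 = 26 - 266820 = -266794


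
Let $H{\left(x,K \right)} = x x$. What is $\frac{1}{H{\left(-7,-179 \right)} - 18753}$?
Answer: $- \frac{1}{18704} \approx -5.3464 \cdot 10^{-5}$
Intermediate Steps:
$H{\left(x,K \right)} = x^{2}$
$\frac{1}{H{\left(-7,-179 \right)} - 18753} = \frac{1}{\left(-7\right)^{2} - 18753} = \frac{1}{49 - 18753} = \frac{1}{-18704} = - \frac{1}{18704}$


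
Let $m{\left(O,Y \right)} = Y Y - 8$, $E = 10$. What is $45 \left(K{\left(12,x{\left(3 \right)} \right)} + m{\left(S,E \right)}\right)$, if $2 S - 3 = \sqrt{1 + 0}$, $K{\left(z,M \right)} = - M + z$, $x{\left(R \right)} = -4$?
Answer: $4860$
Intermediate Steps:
$K{\left(z,M \right)} = z - M$
$S = 2$ ($S = \frac{3}{2} + \frac{\sqrt{1 + 0}}{2} = \frac{3}{2} + \frac{\sqrt{1}}{2} = \frac{3}{2} + \frac{1}{2} \cdot 1 = \frac{3}{2} + \frac{1}{2} = 2$)
$m{\left(O,Y \right)} = -8 + Y^{2}$ ($m{\left(O,Y \right)} = Y^{2} - 8 = -8 + Y^{2}$)
$45 \left(K{\left(12,x{\left(3 \right)} \right)} + m{\left(S,E \right)}\right) = 45 \left(\left(12 - -4\right) - \left(8 - 10^{2}\right)\right) = 45 \left(\left(12 + 4\right) + \left(-8 + 100\right)\right) = 45 \left(16 + 92\right) = 45 \cdot 108 = 4860$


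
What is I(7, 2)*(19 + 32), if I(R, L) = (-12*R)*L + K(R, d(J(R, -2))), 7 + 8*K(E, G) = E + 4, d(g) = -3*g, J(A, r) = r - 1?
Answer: -17085/2 ≈ -8542.5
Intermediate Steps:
J(A, r) = -1 + r
K(E, G) = -3/8 + E/8 (K(E, G) = -7/8 + (E + 4)/8 = -7/8 + (4 + E)/8 = -7/8 + (½ + E/8) = -3/8 + E/8)
I(R, L) = -3/8 + R/8 - 12*L*R (I(R, L) = (-12*R)*L + (-3/8 + R/8) = -12*L*R + (-3/8 + R/8) = -3/8 + R/8 - 12*L*R)
I(7, 2)*(19 + 32) = (-3/8 + (⅛)*7 - 12*2*7)*(19 + 32) = (-3/8 + 7/8 - 168)*51 = -335/2*51 = -17085/2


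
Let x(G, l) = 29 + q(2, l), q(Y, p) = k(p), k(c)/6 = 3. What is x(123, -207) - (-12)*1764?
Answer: 21215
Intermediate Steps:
k(c) = 18 (k(c) = 6*3 = 18)
q(Y, p) = 18
x(G, l) = 47 (x(G, l) = 29 + 18 = 47)
x(123, -207) - (-12)*1764 = 47 - (-12)*1764 = 47 - 1*(-21168) = 47 + 21168 = 21215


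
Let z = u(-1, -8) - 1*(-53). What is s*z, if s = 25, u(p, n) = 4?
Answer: 1425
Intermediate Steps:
z = 57 (z = 4 - 1*(-53) = 4 + 53 = 57)
s*z = 25*57 = 1425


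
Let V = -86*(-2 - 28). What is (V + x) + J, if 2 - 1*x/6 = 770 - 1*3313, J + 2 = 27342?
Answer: 45190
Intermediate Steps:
J = 27340 (J = -2 + 27342 = 27340)
x = 15270 (x = 12 - 6*(770 - 1*3313) = 12 - 6*(770 - 3313) = 12 - 6*(-2543) = 12 + 15258 = 15270)
V = 2580 (V = -86*(-30) = 2580)
(V + x) + J = (2580 + 15270) + 27340 = 17850 + 27340 = 45190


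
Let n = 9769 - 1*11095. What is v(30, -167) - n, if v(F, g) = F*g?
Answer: -3684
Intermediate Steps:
n = -1326 (n = 9769 - 11095 = -1326)
v(30, -167) - n = 30*(-167) - 1*(-1326) = -5010 + 1326 = -3684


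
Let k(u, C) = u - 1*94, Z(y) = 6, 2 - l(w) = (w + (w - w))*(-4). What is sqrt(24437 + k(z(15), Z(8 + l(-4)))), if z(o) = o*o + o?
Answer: sqrt(24583) ≈ 156.79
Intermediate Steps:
l(w) = 2 + 4*w (l(w) = 2 - (w + (w - w))*(-4) = 2 - (w + 0)*(-4) = 2 - w*(-4) = 2 - (-4)*w = 2 + 4*w)
z(o) = o + o**2 (z(o) = o**2 + o = o + o**2)
k(u, C) = -94 + u (k(u, C) = u - 94 = -94 + u)
sqrt(24437 + k(z(15), Z(8 + l(-4)))) = sqrt(24437 + (-94 + 15*(1 + 15))) = sqrt(24437 + (-94 + 15*16)) = sqrt(24437 + (-94 + 240)) = sqrt(24437 + 146) = sqrt(24583)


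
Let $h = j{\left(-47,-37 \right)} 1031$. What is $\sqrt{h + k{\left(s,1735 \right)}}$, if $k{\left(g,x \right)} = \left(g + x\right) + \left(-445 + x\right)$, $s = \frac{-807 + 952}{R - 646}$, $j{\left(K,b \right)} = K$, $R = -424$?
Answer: $\frac{i \sqrt{2080610078}}{214} \approx 213.15 i$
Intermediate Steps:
$s = - \frac{29}{214}$ ($s = \frac{-807 + 952}{-424 - 646} = \frac{145}{-1070} = 145 \left(- \frac{1}{1070}\right) = - \frac{29}{214} \approx -0.13551$)
$k{\left(g,x \right)} = -445 + g + 2 x$
$h = -48457$ ($h = \left(-47\right) 1031 = -48457$)
$\sqrt{h + k{\left(s,1735 \right)}} = \sqrt{-48457 - - \frac{647321}{214}} = \sqrt{-48457 + \frac{647321}{214}} = \sqrt{- \frac{9722477}{214}} = \frac{i \sqrt{2080610078}}{214}$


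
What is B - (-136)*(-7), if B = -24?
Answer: -976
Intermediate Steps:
B - (-136)*(-7) = -24 - (-136)*(-7) = -24 - 34*28 = -24 - 952 = -976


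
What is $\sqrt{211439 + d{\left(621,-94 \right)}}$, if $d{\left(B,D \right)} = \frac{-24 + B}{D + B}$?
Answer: $\frac{5 \sqrt{2348922266}}{527} \approx 459.83$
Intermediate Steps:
$d{\left(B,D \right)} = \frac{-24 + B}{B + D}$
$\sqrt{211439 + d{\left(621,-94 \right)}} = \sqrt{211439 + \frac{-24 + 621}{621 - 94}} = \sqrt{211439 + \frac{1}{527} \cdot 597} = \sqrt{211439 + \frac{597}{527}} = \sqrt{\frac{111428950}{527}} = \frac{5 \sqrt{2348922266}}{527}$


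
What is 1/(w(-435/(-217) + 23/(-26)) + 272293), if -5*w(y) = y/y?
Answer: 5/1361464 ≈ 3.6725e-6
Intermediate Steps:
w(y) = -⅕ (w(y) = -y/(5*y) = -⅕*1 = -⅕)
1/(w(-435/(-217) + 23/(-26)) + 272293) = 1/(-⅕ + 272293) = 1/(1361464/5) = 5/1361464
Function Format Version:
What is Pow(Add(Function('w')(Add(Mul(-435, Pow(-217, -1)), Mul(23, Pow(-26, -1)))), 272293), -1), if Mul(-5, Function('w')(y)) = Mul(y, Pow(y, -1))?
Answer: Rational(5, 1361464) ≈ 3.6725e-6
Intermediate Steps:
Function('w')(y) = Rational(-1, 5) (Function('w')(y) = Mul(Rational(-1, 5), Mul(y, Pow(y, -1))) = Mul(Rational(-1, 5), 1) = Rational(-1, 5))
Pow(Add(Function('w')(Add(Mul(-435, Pow(-217, -1)), Mul(23, Pow(-26, -1)))), 272293), -1) = Pow(Add(Rational(-1, 5), 272293), -1) = Pow(Rational(1361464, 5), -1) = Rational(5, 1361464)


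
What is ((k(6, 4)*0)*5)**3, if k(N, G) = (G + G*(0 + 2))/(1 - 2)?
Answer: 0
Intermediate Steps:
k(N, G) = -3*G (k(N, G) = (G + G*2)/(-1) = (G + 2*G)*(-1) = (3*G)*(-1) = -3*G)
((k(6, 4)*0)*5)**3 = ((-3*4*0)*5)**3 = (-12*0*5)**3 = (0*5)**3 = 0**3 = 0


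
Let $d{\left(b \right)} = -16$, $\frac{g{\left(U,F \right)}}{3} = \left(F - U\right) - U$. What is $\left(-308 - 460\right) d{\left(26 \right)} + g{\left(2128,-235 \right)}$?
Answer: $-1185$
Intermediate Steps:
$g{\left(U,F \right)} = - 6 U + 3 F$ ($g{\left(U,F \right)} = 3 \left(\left(F - U\right) - U\right) = 3 \left(F - 2 U\right) = - 6 U + 3 F$)
$\left(-308 - 460\right) d{\left(26 \right)} + g{\left(2128,-235 \right)} = \left(-308 - 460\right) \left(-16\right) + \left(\left(-6\right) 2128 + 3 \left(-235\right)\right) = \left(-768\right) \left(-16\right) - 13473 = 12288 - 13473 = -1185$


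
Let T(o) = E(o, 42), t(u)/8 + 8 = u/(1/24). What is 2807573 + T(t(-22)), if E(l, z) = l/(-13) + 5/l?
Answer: 156523736191/55744 ≈ 2.8079e+6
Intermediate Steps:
E(l, z) = 5/l - l/13 (E(l, z) = l*(-1/13) + 5/l = -l/13 + 5/l = 5/l - l/13)
t(u) = -64 + 192*u (t(u) = -64 + 8*(u/(1/24)) = -64 + 8*(u*24) = -64 + 8*(24*u) = -64 + 192*u)
T(o) = 5/o - o/13
2807573 + T(t(-22)) = 2807573 + (5/(-64 + 192*(-22)) - (-64 + 192*(-22))/13) = 2807573 + (5/(-64 - 4224) - (-64 - 4224)/13) = 2807573 + (5/(-4288) - 1/13*(-4288)) = 2807573 + (5*(-1/4288) + 4288/13) = 2807573 + (-5/4288 + 4288/13) = 2807573 + 18386879/55744 = 156523736191/55744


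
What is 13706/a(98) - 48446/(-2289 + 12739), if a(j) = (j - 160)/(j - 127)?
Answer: 1037649912/161975 ≈ 6406.2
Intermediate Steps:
a(j) = (-160 + j)/(-127 + j)
13706/a(98) - 48446/(-2289 + 12739) = 13706/(((-160 + 98)/(-127 + 98))) - 48446/(-2289 + 12739) = 13706/((-62/(-29))) - 48446/10450 = 13706/((-1/29*(-62))) - 48446*1/10450 = 13706/(62/29) - 24223/5225 = 13706*(29/62) - 24223/5225 = 198737/31 - 24223/5225 = 1037649912/161975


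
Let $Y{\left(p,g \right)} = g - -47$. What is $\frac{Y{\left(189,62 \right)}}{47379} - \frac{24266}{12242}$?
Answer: $- \frac{574182218}{290006859} \approx -1.9799$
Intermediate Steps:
$Y{\left(p,g \right)} = 47 + g$ ($Y{\left(p,g \right)} = g + 47 = 47 + g$)
$\frac{Y{\left(189,62 \right)}}{47379} - \frac{24266}{12242} = \frac{47 + 62}{47379} - \frac{24266}{12242} = 109 \cdot \frac{1}{47379} - \frac{12133}{6121} = \frac{109}{47379} - \frac{12133}{6121} = - \frac{574182218}{290006859}$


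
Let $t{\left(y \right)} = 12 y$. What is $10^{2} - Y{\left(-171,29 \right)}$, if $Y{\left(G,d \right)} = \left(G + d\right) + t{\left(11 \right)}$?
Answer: $110$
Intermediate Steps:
$Y{\left(G,d \right)} = 132 + G + d$ ($Y{\left(G,d \right)} = \left(G + d\right) + 12 \cdot 11 = \left(G + d\right) + 132 = 132 + G + d$)
$10^{2} - Y{\left(-171,29 \right)} = 10^{2} - \left(132 - 171 + 29\right) = 100 - -10 = 100 + 10 = 110$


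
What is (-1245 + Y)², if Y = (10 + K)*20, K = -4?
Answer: 1265625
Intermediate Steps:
Y = 120 (Y = (10 - 4)*20 = 6*20 = 120)
(-1245 + Y)² = (-1245 + 120)² = (-1125)² = 1265625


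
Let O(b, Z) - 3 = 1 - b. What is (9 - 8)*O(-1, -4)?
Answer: 5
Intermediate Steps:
O(b, Z) = 4 - b (O(b, Z) = 3 + (1 - b) = 4 - b)
(9 - 8)*O(-1, -4) = (9 - 8)*(4 - 1*(-1)) = 1*(4 + 1) = 1*5 = 5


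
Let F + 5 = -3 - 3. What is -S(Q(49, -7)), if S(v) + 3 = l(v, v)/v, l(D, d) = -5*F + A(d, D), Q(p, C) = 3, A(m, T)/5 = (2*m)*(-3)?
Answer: 44/3 ≈ 14.667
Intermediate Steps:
A(m, T) = -30*m (A(m, T) = 5*((2*m)*(-3)) = 5*(-6*m) = -30*m)
F = -11 (F = -5 + (-3 - 3) = -5 - 6 = -11)
l(D, d) = 55 - 30*d (l(D, d) = -5*(-11) - 30*d = 55 - 30*d)
S(v) = -3 + (55 - 30*v)/v
-S(Q(49, -7)) = -(-33 + 55/3) = -1*(-44/3) = 44/3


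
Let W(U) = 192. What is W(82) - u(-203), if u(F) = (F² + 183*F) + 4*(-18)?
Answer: -3796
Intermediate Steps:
u(F) = -72 + F² + 183*F (u(F) = (F² + 183*F) - 72 = -72 + F² + 183*F)
W(82) - u(-203) = 192 - (-72 + (-203)² + 183*(-203)) = 192 - (-72 + 41209 - 37149) = 192 - 1*3988 = 192 - 3988 = -3796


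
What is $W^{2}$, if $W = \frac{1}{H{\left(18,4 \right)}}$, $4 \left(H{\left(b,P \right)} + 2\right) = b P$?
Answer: $\frac{1}{256} \approx 0.0039063$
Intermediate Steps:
$H{\left(b,P \right)} = -2 + \frac{P b}{4}$ ($H{\left(b,P \right)} = -2 + \frac{b P}{4} = -2 + \frac{P b}{4}$)
$W = \frac{1}{16}$ ($W = \frac{1}{-2 + \frac{1}{4} \cdot 4 \cdot 18} = \frac{1}{-2 + 18} = \frac{1}{16} \approx 0.0625$)
$W^{2} = \left(\frac{1}{16}\right)^{2} = \frac{1}{256}$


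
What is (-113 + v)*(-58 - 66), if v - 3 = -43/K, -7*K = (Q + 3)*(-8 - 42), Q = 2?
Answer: 1723662/125 ≈ 13789.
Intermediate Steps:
K = 250/7 (K = -(2 + 3)*(-8 - 42)/7 = -5*(-50)/7 = -1/7*(-250) = 250/7 ≈ 35.714)
v = 449/250 (v = 3 - 43/250/7 = 3 - 43*7/250 = 3 - 301/250 = 449/250 ≈ 1.7960)
(-113 + v)*(-58 - 66) = (-113 + 449/250)*(-58 - 66) = -27801/250*(-124) = 1723662/125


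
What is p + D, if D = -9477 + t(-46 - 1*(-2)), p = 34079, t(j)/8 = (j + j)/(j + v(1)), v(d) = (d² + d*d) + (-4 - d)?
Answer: 1156998/47 ≈ 24617.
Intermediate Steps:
v(d) = -4 - d + 2*d² (v(d) = (d² + d²) + (-4 - d) = 2*d² + (-4 - d) = -4 - d + 2*d²)
t(j) = 16*j/(-3 + j) (t(j) = 8*((j + j)/(j + (-4 - 1*1 + 2*1²))) = 8*((2*j)/(j + (-4 - 1 + 2*1))) = 8*((2*j)/(j + (-4 - 1 + 2))) = 8*((2*j)/(j - 3)) = 8*((2*j)/(-3 + j)) = 8*(2*j/(-3 + j)) = 16*j/(-3 + j))
D = -444715/47 (D = -9477 + 16*(-46 - 1*(-2))/(-3 + (-46 - 1*(-2))) = -9477 + 16*(-46 + 2)/(-3 + (-46 + 2)) = -9477 + 16*(-44)/(-3 - 44) = -9477 + 16*(-44)/(-47) = -9477 + 16*(-44)*(-1/47) = -9477 + 704/47 = -444715/47 ≈ -9462.0)
p + D = 34079 - 444715/47 = 1156998/47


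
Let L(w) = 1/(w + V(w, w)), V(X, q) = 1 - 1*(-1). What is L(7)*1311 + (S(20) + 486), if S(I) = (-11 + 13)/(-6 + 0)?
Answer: 1894/3 ≈ 631.33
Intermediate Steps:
V(X, q) = 2 (V(X, q) = 1 + 1 = 2)
S(I) = -1/3 (S(I) = 2/(-6) = 2*(-1/6) = -1/3)
L(w) = 1/(2 + w) (L(w) = 1/(w + 2) = 1/(2 + w))
L(7)*1311 + (S(20) + 486) = 1311/(2 + 7) + (-1/3 + 486) = 1311/9 + 1457/3 = (1/9)*1311 + 1457/3 = 437/3 + 1457/3 = 1894/3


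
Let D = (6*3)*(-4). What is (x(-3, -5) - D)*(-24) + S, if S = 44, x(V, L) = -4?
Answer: -1588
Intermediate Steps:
D = -72 (D = 18*(-4) = -72)
(x(-3, -5) - D)*(-24) + S = (-4 - 1*(-72))*(-24) + 44 = (-4 + 72)*(-24) + 44 = 68*(-24) + 44 = -1632 + 44 = -1588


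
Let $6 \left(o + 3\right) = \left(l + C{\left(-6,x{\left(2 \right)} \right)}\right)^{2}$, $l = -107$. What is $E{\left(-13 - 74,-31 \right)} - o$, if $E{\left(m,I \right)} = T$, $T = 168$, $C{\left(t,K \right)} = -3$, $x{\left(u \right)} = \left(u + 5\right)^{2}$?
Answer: $- \frac{5537}{3} \approx -1845.7$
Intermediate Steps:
$x{\left(u \right)} = \left(5 + u\right)^{2}$
$o = \frac{6041}{3}$ ($o = -3 + \frac{\left(-107 - 3\right)^{2}}{6} = -3 + \frac{\left(-110\right)^{2}}{6} = -3 + \frac{1}{6} \cdot 12100 = -3 + \frac{6050}{3} = \frac{6041}{3} \approx 2013.7$)
$E{\left(m,I \right)} = 168$
$E{\left(-13 - 74,-31 \right)} - o = 168 - \frac{6041}{3} = - \frac{5537}{3}$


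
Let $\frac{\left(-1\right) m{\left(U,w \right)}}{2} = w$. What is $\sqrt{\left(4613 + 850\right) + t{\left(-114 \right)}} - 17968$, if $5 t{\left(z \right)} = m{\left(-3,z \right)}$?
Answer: $-17968 + \frac{\sqrt{137715}}{5} \approx -17894.0$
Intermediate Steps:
$m{\left(U,w \right)} = - 2 w$
$t{\left(z \right)} = - \frac{2 z}{5}$ ($t{\left(z \right)} = \frac{\left(-2\right) z}{5} = - \frac{2 z}{5}$)
$\sqrt{\left(4613 + 850\right) + t{\left(-114 \right)}} - 17968 = \sqrt{\left(4613 + 850\right) - - \frac{228}{5}} - 17968 = \sqrt{5463 + \frac{228}{5}} - 17968 = \sqrt{\frac{27543}{5}} - 17968 = \frac{\sqrt{137715}}{5} - 17968 = -17968 + \frac{\sqrt{137715}}{5}$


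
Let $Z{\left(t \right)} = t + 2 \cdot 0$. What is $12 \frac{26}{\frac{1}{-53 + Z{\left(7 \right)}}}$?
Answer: $-14352$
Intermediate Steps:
$Z{\left(t \right)} = t$ ($Z{\left(t \right)} = t + 0 = t$)
$12 \frac{26}{\frac{1}{-53 + Z{\left(7 \right)}}} = 12 \frac{26}{\frac{1}{-53 + 7}} = 12 \frac{26}{\frac{1}{-46}} = 12 \frac{26}{- \frac{1}{46}} = 12 \cdot 26 \left(-46\right) = 12 \left(-1196\right) = -14352$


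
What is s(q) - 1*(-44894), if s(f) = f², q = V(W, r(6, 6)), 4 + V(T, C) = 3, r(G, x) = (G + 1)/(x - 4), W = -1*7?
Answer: 44895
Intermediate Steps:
W = -7
r(G, x) = (1 + G)/(-4 + x)
V(T, C) = -1 (V(T, C) = -4 + 3 = -1)
q = -1
s(q) - 1*(-44894) = (-1)² - 1*(-44894) = 1 + 44894 = 44895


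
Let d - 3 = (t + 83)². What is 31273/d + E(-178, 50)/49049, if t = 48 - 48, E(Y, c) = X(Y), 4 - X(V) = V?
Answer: 16869931/3714788 ≈ 4.5413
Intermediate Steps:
X(V) = 4 - V
E(Y, c) = 4 - Y
t = 0
d = 6892 (d = 3 + (0 + 83)² = 3 + 83² = 3 + 6889 = 6892)
31273/d + E(-178, 50)/49049 = 31273/6892 + (4 - 1*(-178))/49049 = 31273*(1/6892) + (4 + 178)*(1/49049) = 31273/6892 + 182*(1/49049) = 31273/6892 + 2/539 = 16869931/3714788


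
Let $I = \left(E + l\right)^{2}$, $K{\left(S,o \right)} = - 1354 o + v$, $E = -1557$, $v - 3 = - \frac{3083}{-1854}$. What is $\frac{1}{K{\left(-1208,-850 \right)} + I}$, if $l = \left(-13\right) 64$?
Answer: $\frac{1854}{12715150379} \approx 1.4581 \cdot 10^{-7}$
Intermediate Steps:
$v = \frac{8645}{1854}$ ($v = 3 - \frac{3083}{-1854} = 3 - - \frac{3083}{1854} = 3 + \frac{3083}{1854} = \frac{8645}{1854} \approx 4.6629$)
$l = -832$
$K{\left(S,o \right)} = \frac{8645}{1854} - 1354 o$ ($K{\left(S,o \right)} = - 1354 o + \frac{8645}{1854} = \frac{8645}{1854} - 1354 o$)
$I = 5707321$ ($I = \left(-1557 - 832\right)^{2} = \left(-2389\right)^{2} = 5707321$)
$\frac{1}{K{\left(-1208,-850 \right)} + I} = \frac{1}{\left(\frac{8645}{1854} - -1150900\right) + 5707321} = \frac{1}{\left(\frac{8645}{1854} + 1150900\right) + 5707321} = \frac{1}{\frac{2133777245}{1854} + 5707321} = \frac{1}{\frac{12715150379}{1854}} = \frac{1854}{12715150379}$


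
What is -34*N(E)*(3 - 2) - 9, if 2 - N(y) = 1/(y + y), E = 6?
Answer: -445/6 ≈ -74.167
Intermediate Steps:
N(y) = 2 - 1/(2*y) (N(y) = 2 - 1/(y + y) = 2 - 1/(2*y))
-34*N(E)*(3 - 2) - 9 = -34*(2 - 1/2/6)*(3 - 2) - 9 = -34*(2 - 1/2*1/6) - 9 = -34*(2 - 1/12) - 9 = -391/6 - 9 = -445/6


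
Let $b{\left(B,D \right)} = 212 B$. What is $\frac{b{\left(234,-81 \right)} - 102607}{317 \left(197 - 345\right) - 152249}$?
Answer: $\frac{52999}{199165} \approx 0.26611$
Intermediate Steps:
$\frac{b{\left(234,-81 \right)} - 102607}{317 \left(197 - 345\right) - 152249} = \frac{212 \cdot 234 - 102607}{317 \left(197 - 345\right) - 152249} = \frac{49608 - 102607}{317 \left(-148\right) - 152249} = - \frac{52999}{-46916 - 152249} = - \frac{52999}{-199165} = \left(-52999\right) \left(- \frac{1}{199165}\right) = \frac{52999}{199165}$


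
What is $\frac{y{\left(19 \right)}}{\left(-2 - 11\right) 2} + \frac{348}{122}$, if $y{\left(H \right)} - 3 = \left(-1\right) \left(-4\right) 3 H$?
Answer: $- \frac{9567}{1586} \approx -6.0322$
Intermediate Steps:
$y{\left(H \right)} = 3 + 12 H$ ($y{\left(H \right)} = 3 + \left(-1\right) \left(-4\right) 3 H = 3 + 4 \cdot 3 H = 3 + 12 H$)
$\frac{y{\left(19 \right)}}{\left(-2 - 11\right) 2} + \frac{348}{122} = \frac{3 + 12 \cdot 19}{\left(-2 - 11\right) 2} + \frac{348}{122} = \frac{3 + 228}{\left(-13\right) 2} + 348 \cdot \frac{1}{122} = \frac{231}{-26} + \frac{174}{61} = 231 \left(- \frac{1}{26}\right) + \frac{174}{61} = - \frac{231}{26} + \frac{174}{61} = - \frac{9567}{1586}$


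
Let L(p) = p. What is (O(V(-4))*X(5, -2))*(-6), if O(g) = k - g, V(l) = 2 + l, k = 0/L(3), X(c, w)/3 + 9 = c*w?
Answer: 684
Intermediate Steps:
X(c, w) = -27 + 3*c*w (X(c, w) = -27 + 3*(c*w) = -27 + 3*c*w)
k = 0 (k = 0/3 = 0*(⅓) = 0)
O(g) = -g (O(g) = 0 - g = -g)
(O(V(-4))*X(5, -2))*(-6) = ((-(2 - 4))*(-27 + 3*5*(-2)))*(-6) = ((-1*(-2))*(-27 - 30))*(-6) = (2*(-57))*(-6) = -114*(-6) = 684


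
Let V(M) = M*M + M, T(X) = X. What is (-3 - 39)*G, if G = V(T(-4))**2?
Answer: -6048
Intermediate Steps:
V(M) = M + M**2 (V(M) = M**2 + M = M + M**2)
G = 144 (G = (-4*(1 - 4))**2 = (-4*(-3))**2 = 12**2 = 144)
(-3 - 39)*G = (-3 - 39)*144 = -42*144 = -6048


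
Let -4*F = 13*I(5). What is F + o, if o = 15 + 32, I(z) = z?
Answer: 123/4 ≈ 30.750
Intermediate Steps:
o = 47
F = -65/4 (F = -13*5/4 = -¼*65 = -65/4 ≈ -16.250)
F + o = -65/4 + 47 = 123/4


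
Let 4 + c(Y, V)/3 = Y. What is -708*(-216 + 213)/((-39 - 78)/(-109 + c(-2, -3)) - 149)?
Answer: -134874/9403 ≈ -14.344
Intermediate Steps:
c(Y, V) = -12 + 3*Y
-708*(-216 + 213)/((-39 - 78)/(-109 + c(-2, -3)) - 149) = -708*(-216 + 213)/((-39 - 78)/(-109 + (-12 + 3*(-2))) - 149) = -(-2124)/(-117/(-109 + (-12 - 6)) - 149) = -(-2124)/(-117/(-109 - 18) - 149) = -(-2124)/(-117/(-127) - 149) = -(-2124)/(-117*(-1/127) - 149) = -(-2124)/(117/127 - 149) = -(-2124)/(-18806/127) = -(-2124)*(-127)/18806 = -708*381/18806 = -134874/9403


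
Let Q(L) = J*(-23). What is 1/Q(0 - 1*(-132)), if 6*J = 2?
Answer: -3/23 ≈ -0.13043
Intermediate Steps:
J = ⅓ (J = (⅙)*2 = ⅓ ≈ 0.33333)
Q(L) = -23/3 (Q(L) = (⅓)*(-23) = -23/3)
1/Q(0 - 1*(-132)) = 1/(-23/3) = -3/23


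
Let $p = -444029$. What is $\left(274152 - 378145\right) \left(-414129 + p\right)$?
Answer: $89242424894$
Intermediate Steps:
$\left(274152 - 378145\right) \left(-414129 + p\right) = \left(274152 - 378145\right) \left(-414129 - 444029\right) = \left(-103993\right) \left(-858158\right) = 89242424894$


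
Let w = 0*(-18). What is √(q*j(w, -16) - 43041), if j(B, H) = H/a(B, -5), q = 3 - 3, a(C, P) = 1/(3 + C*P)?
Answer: I*√43041 ≈ 207.46*I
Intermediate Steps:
w = 0
q = 0
j(B, H) = H*(3 - 5*B) (j(B, H) = H/(1/(3 + B*(-5))) = H/(1/(3 - 5*B)) = H*(3 - 5*B))
√(q*j(w, -16) - 43041) = √(0*(-16*(3 - 5*0)) - 43041) = √(0*(-16*(3 + 0)) - 43041) = √(0*(-16*3) - 43041) = √(0*(-48) - 43041) = √(0 - 43041) = √(-43041) = I*√43041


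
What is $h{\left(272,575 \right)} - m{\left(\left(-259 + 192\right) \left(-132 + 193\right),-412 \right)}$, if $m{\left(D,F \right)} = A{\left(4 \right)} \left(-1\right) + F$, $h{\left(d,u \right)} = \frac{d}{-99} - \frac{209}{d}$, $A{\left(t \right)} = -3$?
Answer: $\frac{10918877}{26928} \approx 405.48$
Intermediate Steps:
$h{\left(d,u \right)} = - \frac{209}{d} - \frac{d}{99}$ ($h{\left(d,u \right)} = d \left(- \frac{1}{99}\right) - \frac{209}{d} = - \frac{d}{99} - \frac{209}{d} = - \frac{209}{d} - \frac{d}{99}$)
$m{\left(D,F \right)} = 3 + F$ ($m{\left(D,F \right)} = \left(-3\right) \left(-1\right) + F = 3 + F$)
$h{\left(272,575 \right)} - m{\left(\left(-259 + 192\right) \left(-132 + 193\right),-412 \right)} = \left(- \frac{209}{272} - \frac{272}{99}\right) - \left(3 - 412\right) = \left(\left(-209\right) \frac{1}{272} - \frac{272}{99}\right) - -409 = \left(- \frac{209}{272} - \frac{272}{99}\right) + 409 = - \frac{94675}{26928} + 409 = \frac{10918877}{26928}$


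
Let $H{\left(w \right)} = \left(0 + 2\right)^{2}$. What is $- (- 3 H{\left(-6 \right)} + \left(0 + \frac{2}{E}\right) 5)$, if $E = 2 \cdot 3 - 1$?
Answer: $10$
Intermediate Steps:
$H{\left(w \right)} = 4$ ($H{\left(w \right)} = 2^{2} = 4$)
$E = 5$ ($E = 6 - 1 = 5$)
$- (- 3 H{\left(-6 \right)} + \left(0 + \frac{2}{E}\right) 5) = - (\left(-3\right) 4 + \left(0 + \frac{2}{5}\right) 5) = - (-12 + \left(0 + 2 \cdot \frac{1}{5}\right) 5) = - (-12 + \left(0 + \frac{2}{5}\right) 5) = - (-12 + \frac{2}{5} \cdot 5) = - (-12 + 2) = \left(-1\right) \left(-10\right) = 10$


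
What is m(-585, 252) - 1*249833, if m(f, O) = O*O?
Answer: -186329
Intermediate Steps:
m(f, O) = O**2
m(-585, 252) - 1*249833 = 252**2 - 1*249833 = 63504 - 249833 = -186329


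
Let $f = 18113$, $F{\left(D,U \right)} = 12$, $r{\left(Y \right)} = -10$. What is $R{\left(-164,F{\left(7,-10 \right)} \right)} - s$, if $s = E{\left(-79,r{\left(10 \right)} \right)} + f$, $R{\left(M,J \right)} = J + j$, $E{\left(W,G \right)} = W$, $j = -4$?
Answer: $-18026$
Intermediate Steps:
$R{\left(M,J \right)} = -4 + J$ ($R{\left(M,J \right)} = J - 4 = -4 + J$)
$s = 18034$ ($s = -79 + 18113 = 18034$)
$R{\left(-164,F{\left(7,-10 \right)} \right)} - s = \left(-4 + 12\right) - 18034 = 8 - 18034 = -18026$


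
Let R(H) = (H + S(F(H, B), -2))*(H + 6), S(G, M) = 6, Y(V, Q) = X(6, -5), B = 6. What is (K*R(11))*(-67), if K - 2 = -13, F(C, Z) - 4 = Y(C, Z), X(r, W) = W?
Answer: 212993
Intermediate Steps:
Y(V, Q) = -5
F(C, Z) = -1 (F(C, Z) = 4 - 5 = -1)
R(H) = (6 + H)² (R(H) = (H + 6)*(H + 6) = (6 + H)*(6 + H) = (6 + H)²)
K = -11 (K = 2 - 13 = -11)
(K*R(11))*(-67) = -11*(36 + 11² + 12*11)*(-67) = -11*(36 + 121 + 132)*(-67) = -11*289*(-67) = -3179*(-67) = 212993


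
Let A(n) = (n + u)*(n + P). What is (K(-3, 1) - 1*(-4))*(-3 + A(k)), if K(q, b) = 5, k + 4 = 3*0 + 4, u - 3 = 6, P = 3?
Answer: 216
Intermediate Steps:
u = 9 (u = 3 + 6 = 9)
k = 0 (k = -4 + (3*0 + 4) = -4 + (0 + 4) = -4 + 4 = 0)
A(n) = (3 + n)*(9 + n) (A(n) = (n + 9)*(n + 3) = (9 + n)*(3 + n) = (3 + n)*(9 + n))
(K(-3, 1) - 1*(-4))*(-3 + A(k)) = (5 - 1*(-4))*(-3 + (27 + 0² + 12*0)) = (5 + 4)*(-3 + (27 + 0 + 0)) = 9*(-3 + 27) = 9*24 = 216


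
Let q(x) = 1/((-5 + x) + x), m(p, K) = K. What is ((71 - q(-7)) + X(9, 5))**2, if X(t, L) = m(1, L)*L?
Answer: 3330625/361 ≈ 9226.1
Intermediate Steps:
X(t, L) = L**2 (X(t, L) = L*L = L**2)
q(x) = 1/(-5 + 2*x)
((71 - q(-7)) + X(9, 5))**2 = ((71 - 1/(-5 + 2*(-7))) + 5**2)**2 = ((71 - 1/(-5 - 14)) + 25)**2 = ((71 - 1/(-19)) + 25)**2 = ((71 - 1*(-1/19)) + 25)**2 = ((71 + 1/19) + 25)**2 = (1350/19 + 25)**2 = (1825/19)**2 = 3330625/361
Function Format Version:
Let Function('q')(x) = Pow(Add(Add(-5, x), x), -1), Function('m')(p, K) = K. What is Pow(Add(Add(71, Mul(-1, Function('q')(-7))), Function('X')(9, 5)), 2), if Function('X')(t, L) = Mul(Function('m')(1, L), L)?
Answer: Rational(3330625, 361) ≈ 9226.1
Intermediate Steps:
Function('X')(t, L) = Pow(L, 2) (Function('X')(t, L) = Mul(L, L) = Pow(L, 2))
Function('q')(x) = Pow(Add(-5, Mul(2, x)), -1)
Pow(Add(Add(71, Mul(-1, Function('q')(-7))), Function('X')(9, 5)), 2) = Pow(Add(Add(71, Mul(-1, Pow(Add(-5, Mul(2, -7)), -1))), Pow(5, 2)), 2) = Pow(Add(Add(71, Mul(-1, Pow(Add(-5, -14), -1))), 25), 2) = Pow(Add(Add(71, Mul(-1, Pow(-19, -1))), 25), 2) = Pow(Add(Add(71, Mul(-1, Rational(-1, 19))), 25), 2) = Pow(Add(Add(71, Rational(1, 19)), 25), 2) = Pow(Add(Rational(1350, 19), 25), 2) = Pow(Rational(1825, 19), 2) = Rational(3330625, 361)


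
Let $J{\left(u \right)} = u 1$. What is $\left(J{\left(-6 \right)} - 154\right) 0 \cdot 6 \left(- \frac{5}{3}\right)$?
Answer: $0$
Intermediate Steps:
$J{\left(u \right)} = u$
$\left(J{\left(-6 \right)} - 154\right) 0 \cdot 6 \left(- \frac{5}{3}\right) = \left(-6 - 154\right) 0 \cdot 6 \left(- \frac{5}{3}\right) = - 160 \cdot 0 \left(\left(-5\right) \frac{1}{3}\right) = - 160 \cdot 0 \left(- \frac{5}{3}\right) = \left(-160\right) 0 = 0$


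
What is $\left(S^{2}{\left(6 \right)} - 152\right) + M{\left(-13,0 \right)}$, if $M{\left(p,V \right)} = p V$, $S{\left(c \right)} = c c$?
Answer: $1144$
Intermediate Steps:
$S{\left(c \right)} = c^{2}$
$M{\left(p,V \right)} = V p$
$\left(S^{2}{\left(6 \right)} - 152\right) + M{\left(-13,0 \right)} = \left(\left(6^{2}\right)^{2} - 152\right) + 0 \left(-13\right) = \left(36^{2} - 152\right) + 0 = \left(1296 - 152\right) + 0 = 1144 + 0 = 1144$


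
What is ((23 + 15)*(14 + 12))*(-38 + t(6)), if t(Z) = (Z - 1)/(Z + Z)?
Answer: -111397/3 ≈ -37132.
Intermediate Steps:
t(Z) = (-1 + Z)/(2*Z) (t(Z) = (-1 + Z)/((2*Z)) = (-1 + Z)*(1/(2*Z)) = (-1 + Z)/(2*Z))
((23 + 15)*(14 + 12))*(-38 + t(6)) = ((23 + 15)*(14 + 12))*(-38 + (1/2)*(-1 + 6)/6) = (38*26)*(-38 + (1/2)*(1/6)*5) = 988*(-38 + 5/12) = 988*(-451/12) = -111397/3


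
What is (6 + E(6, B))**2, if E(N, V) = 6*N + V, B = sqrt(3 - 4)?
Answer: (42 + I)**2 ≈ 1763.0 + 84.0*I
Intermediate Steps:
B = I (B = sqrt(-1) = I ≈ 1.0*I)
E(N, V) = V + 6*N
(6 + E(6, B))**2 = (6 + (I + 6*6))**2 = (6 + (I + 36))**2 = (6 + (36 + I))**2 = (42 + I)**2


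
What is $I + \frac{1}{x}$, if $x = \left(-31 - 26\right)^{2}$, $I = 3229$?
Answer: $\frac{10491022}{3249} \approx 3229.0$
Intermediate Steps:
$x = 3249$ ($x = \left(-57\right)^{2} = 3249$)
$I + \frac{1}{x} = 3229 + \frac{1}{3249} = \frac{10491022}{3249}$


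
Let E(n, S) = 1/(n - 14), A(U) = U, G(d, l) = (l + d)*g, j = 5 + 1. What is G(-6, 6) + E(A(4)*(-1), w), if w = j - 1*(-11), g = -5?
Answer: -1/18 ≈ -0.055556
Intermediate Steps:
j = 6
G(d, l) = -5*d - 5*l (G(d, l) = (l + d)*(-5) = (d + l)*(-5) = -5*d - 5*l)
w = 17 (w = 6 - 1*(-11) = 6 + 11 = 17)
E(n, S) = 1/(-14 + n)
G(-6, 6) + E(A(4)*(-1), w) = (-5*(-6) - 5*6) + 1/(-14 + 4*(-1)) = (30 - 30) + 1/(-14 - 4) = 0 + 1/(-18) = 0 - 1/18 = -1/18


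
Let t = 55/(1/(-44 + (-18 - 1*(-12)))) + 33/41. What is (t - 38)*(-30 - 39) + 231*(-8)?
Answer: 7809207/41 ≈ 1.9047e+5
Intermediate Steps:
t = -112717/41 (t = 55/(1/(-44 + (-18 + 12))) + 33*(1/41) = 55/(1/(-44 - 6)) + 33/41 = 55/(1/(-50)) + 33/41 = 55/(-1/50) + 33/41 = 55*(-50) + 33/41 = -2750 + 33/41 = -112717/41 ≈ -2749.2)
(t - 38)*(-30 - 39) + 231*(-8) = (-112717/41 - 38)*(-30 - 39) + 231*(-8) = -114275/41*(-69) - 1848 = 7884975/41 - 1848 = 7809207/41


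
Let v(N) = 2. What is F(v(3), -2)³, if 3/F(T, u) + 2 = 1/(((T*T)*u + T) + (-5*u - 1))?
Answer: -729/125 ≈ -5.8320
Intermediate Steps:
F(T, u) = 3/(-2 + 1/(-1 + T - 5*u + u*T²)) (F(T, u) = 3/(-2 + 1/(((T*T)*u + T) + (-5*u - 1))) = 3/(-2 + 1/((T²*u + T) + (-1 - 5*u))) = 3/(-2 + 1/((u*T² + T) + (-1 - 5*u))) = 3/(-2 + 1/((T + u*T²) + (-1 - 5*u))) = 3/(-2 + 1/(-1 + T - 5*u + u*T²)))
F(v(3), -2)³ = (3*(1 - 1*2 + 5*(-2) - 1*(-2)*2²)/(-3 - 10*(-2) + 2*2 + 2*(-2)*2²))³ = (3*(1 - 2 - 10 - 1*(-2)*4)/(-3 + 20 + 4 + 2*(-2)*4))³ = (3*(1 - 2 - 10 + 8)/(-3 + 20 + 4 - 16))³ = (3*(-3)/5)³ = (3*(⅕)*(-3))³ = (-9/5)³ = -729/125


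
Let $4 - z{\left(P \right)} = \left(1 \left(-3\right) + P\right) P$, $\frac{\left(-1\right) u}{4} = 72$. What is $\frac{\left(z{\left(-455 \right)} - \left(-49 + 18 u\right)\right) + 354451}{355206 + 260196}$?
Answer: $\frac{75649}{307701} \approx 0.24585$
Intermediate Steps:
$u = -288$ ($u = \left(-4\right) 72 = -288$)
$z{\left(P \right)} = 4 - P \left(-3 + P\right)$ ($z{\left(P \right)} = 4 - \left(1 \left(-3\right) + P\right) P = 4 - \left(-3 + P\right) P = 4 - P \left(-3 + P\right)$)
$\frac{\left(z{\left(-455 \right)} - \left(-49 + 18 u\right)\right) + 354451}{355206 + 260196} = \frac{\left(\left(4 - \left(-455\right)^{2} + 3 \left(-455\right)\right) - \left(-49 + 18 \left(-288\right)\right)\right) + 354451}{355206 + 260196} = \frac{\left(\left(4 - 207025 - 1365\right) - \left(-49 - 5184\right)\right) + 354451}{615402} = \left(\left(\left(4 - 207025 - 1365\right) - -5233\right) + 354451\right) \frac{1}{615402} = \left(\left(-208386 + 5233\right) + 354451\right) \frac{1}{615402} = \left(-203153 + 354451\right) \frac{1}{615402} = 151298 \cdot \frac{1}{615402} = \frac{75649}{307701}$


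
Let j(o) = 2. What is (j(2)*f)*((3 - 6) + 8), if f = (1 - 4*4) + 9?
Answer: -60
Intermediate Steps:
f = -6 (f = (1 - 16) + 9 = -15 + 9 = -6)
(j(2)*f)*((3 - 6) + 8) = (2*(-6))*((3 - 6) + 8) = -12*(-3 + 8) = -12*5 = -60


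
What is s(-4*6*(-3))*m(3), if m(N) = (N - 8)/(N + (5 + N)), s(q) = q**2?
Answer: -25920/11 ≈ -2356.4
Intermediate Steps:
m(N) = (-8 + N)/(5 + 2*N)
s(-4*6*(-3))*m(3) = (-4*6*(-3))**2*((-8 + 3)/(5 + 2*3)) = (-24*(-3))**2*(-5/(5 + 6)) = 72**2*(-5/11) = 5184*((1/11)*(-5)) = 5184*(-5/11) = -25920/11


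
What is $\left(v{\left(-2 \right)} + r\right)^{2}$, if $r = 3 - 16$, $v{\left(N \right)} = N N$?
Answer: $81$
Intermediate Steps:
$v{\left(N \right)} = N^{2}$
$r = -13$
$\left(v{\left(-2 \right)} + r\right)^{2} = \left(\left(-2\right)^{2} - 13\right)^{2} = \left(4 - 13\right)^{2} = \left(-9\right)^{2} = 81$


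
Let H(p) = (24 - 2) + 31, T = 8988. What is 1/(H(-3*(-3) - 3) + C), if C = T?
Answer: 1/9041 ≈ 0.00011061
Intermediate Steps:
H(p) = 53 (H(p) = 22 + 31 = 53)
C = 8988
1/(H(-3*(-3) - 3) + C) = 1/(53 + 8988) = 1/9041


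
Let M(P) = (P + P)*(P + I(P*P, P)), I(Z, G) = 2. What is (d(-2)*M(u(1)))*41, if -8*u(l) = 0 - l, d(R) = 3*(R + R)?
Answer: -2091/8 ≈ -261.38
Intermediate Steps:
d(R) = 6*R (d(R) = 3*(2*R) = 6*R)
u(l) = l/8 (u(l) = -(0 - l)/8 = -(-1)*l/8 = l/8)
M(P) = 2*P*(2 + P) (M(P) = (P + P)*(P + 2) = (2*P)*(2 + P) = 2*P*(2 + P))
(d(-2)*M(u(1)))*41 = ((6*(-2))*(2*((1/8)*1)*(2 + (1/8)*1)))*41 = -24*(2 + 1/8)/8*41 = -24*17/(8*8)*41 = -12*17/32*41 = -51/8*41 = -2091/8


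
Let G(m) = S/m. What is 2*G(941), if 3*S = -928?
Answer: -1856/2823 ≈ -0.65746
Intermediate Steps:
S = -928/3 (S = (⅓)*(-928) = -928/3 ≈ -309.33)
G(m) = -928/(3*m)
2*G(941) = 2*(-928/3/941) = 2*(-928/3*1/941) = 2*(-928/2823) = -1856/2823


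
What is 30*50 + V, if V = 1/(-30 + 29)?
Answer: 1499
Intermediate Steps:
V = -1 (V = 1/(-1) = -1)
30*50 + V = 30*50 - 1 = 1500 - 1 = 1499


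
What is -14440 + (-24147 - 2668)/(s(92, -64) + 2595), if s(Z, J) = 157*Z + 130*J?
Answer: -125929175/8719 ≈ -14443.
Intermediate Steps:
s(Z, J) = 130*J + 157*Z
-14440 + (-24147 - 2668)/(s(92, -64) + 2595) = -14440 + (-24147 - 2668)/((130*(-64) + 157*92) + 2595) = -14440 - 26815/((-8320 + 14444) + 2595) = -14440 - 26815/(6124 + 2595) = -14440 - 26815/8719 = -125929175/8719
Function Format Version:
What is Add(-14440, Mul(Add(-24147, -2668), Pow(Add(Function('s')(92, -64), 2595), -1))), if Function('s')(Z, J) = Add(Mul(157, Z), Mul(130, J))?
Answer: Rational(-125929175, 8719) ≈ -14443.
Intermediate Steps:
Function('s')(Z, J) = Add(Mul(130, J), Mul(157, Z))
Add(-14440, Mul(Add(-24147, -2668), Pow(Add(Function('s')(92, -64), 2595), -1))) = Add(-14440, Mul(Add(-24147, -2668), Pow(Add(Add(Mul(130, -64), Mul(157, 92)), 2595), -1))) = Add(-14440, Mul(-26815, Pow(Add(Add(-8320, 14444), 2595), -1))) = Add(-14440, Mul(-26815, Pow(Add(6124, 2595), -1))) = Add(-14440, Mul(-26815, Pow(8719, -1))) = Add(-14440, Mul(-26815, Rational(1, 8719))) = Add(-14440, Rational(-26815, 8719)) = Rational(-125929175, 8719)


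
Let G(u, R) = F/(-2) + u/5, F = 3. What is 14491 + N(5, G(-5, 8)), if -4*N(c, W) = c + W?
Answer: 115923/8 ≈ 14490.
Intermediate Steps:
G(u, R) = -3/2 + u/5 (G(u, R) = 3/(-2) + u/5 = 3*(-½) + u*(⅕) = -3/2 + u/5)
N(c, W) = -W/4 - c/4 (N(c, W) = -(c + W)/4 = -(W + c)/4 = -W/4 - c/4)
14491 + N(5, G(-5, 8)) = 14491 + (-(-3/2 + (⅕)*(-5))/4 - ¼*5) = 14491 + (-(-3/2 - 1)/4 - 5/4) = 14491 + (-¼*(-5/2) - 5/4) = 14491 + (5/8 - 5/4) = 14491 - 5/8 = 115923/8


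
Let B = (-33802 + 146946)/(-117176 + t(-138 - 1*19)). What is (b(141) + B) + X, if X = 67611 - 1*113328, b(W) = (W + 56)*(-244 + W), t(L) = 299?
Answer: -7714930160/116877 ≈ -66009.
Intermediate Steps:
b(W) = (-244 + W)*(56 + W) (b(W) = (56 + W)*(-244 + W) = (-244 + W)*(56 + W))
B = -113144/116877 (B = (-33802 + 146946)/(-117176 + 299) = 113144/(-116877) = 113144*(-1/116877) = -113144/116877 ≈ -0.96806)
X = -45717 (X = 67611 - 113328 = -45717)
(b(141) + B) + X = ((-13664 + 141**2 - 188*141) - 113144/116877) - 45717 = ((-13664 + 19881 - 26508) - 113144/116877) - 45717 = (-20291 - 113144/116877) - 45717 = -2371664351/116877 - 45717 = -7714930160/116877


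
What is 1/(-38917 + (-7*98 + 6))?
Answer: -1/39597 ≈ -2.5254e-5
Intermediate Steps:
1/(-38917 + (-7*98 + 6)) = 1/(-38917 + (-686 + 6)) = 1/(-38917 - 680) = 1/(-39597) = -1/39597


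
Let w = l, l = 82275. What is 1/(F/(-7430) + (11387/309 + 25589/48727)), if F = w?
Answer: 22374171498/588506305535 ≈ 0.038019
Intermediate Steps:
w = 82275
F = 82275
1/(F/(-7430) + (11387/309 + 25589/48727)) = 1/(82275/(-7430) + (11387/309 + 25589/48727)) = 1/(82275*(-1/7430) + (11387*(1/309) + 25589*(1/48727))) = 1/(-16455/1486 + (11387/309 + 25589/48727)) = 1/(-16455/1486 + 562761350/15056643) = 1/(588506305535/22374171498) = 22374171498/588506305535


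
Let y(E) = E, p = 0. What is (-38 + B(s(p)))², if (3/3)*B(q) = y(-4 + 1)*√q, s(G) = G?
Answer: 1444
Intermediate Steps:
B(q) = -3*√q (B(q) = (-4 + 1)*√q = -3*√q)
(-38 + B(s(p)))² = (-38 - 3*√0)² = (-38 - 3*0)² = (-38 + 0)² = (-38)² = 1444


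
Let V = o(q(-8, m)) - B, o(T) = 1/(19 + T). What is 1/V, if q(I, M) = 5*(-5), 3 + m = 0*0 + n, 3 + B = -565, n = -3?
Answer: 6/3407 ≈ 0.0017611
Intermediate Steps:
B = -568 (B = -3 - 565 = -568)
m = -6 (m = -3 + (0*0 - 3) = -3 + (0 - 3) = -3 - 3 = -6)
q(I, M) = -25
V = 3407/6 (V = 1/(19 - 25) - 1*(-568) = 1/(-6) + 568 = -1/6 + 568 = 3407/6 ≈ 567.83)
1/V = 1/(3407/6) = 6/3407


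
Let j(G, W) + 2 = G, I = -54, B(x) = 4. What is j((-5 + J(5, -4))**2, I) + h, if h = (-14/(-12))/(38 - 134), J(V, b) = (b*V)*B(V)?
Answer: 4160441/576 ≈ 7223.0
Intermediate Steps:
J(V, b) = 4*V*b (J(V, b) = (b*V)*4 = (V*b)*4 = 4*V*b)
j(G, W) = -2 + G
h = -7/576 (h = (-14*(-1/12))/(-96) = -1/96*7/6 = -7/576 ≈ -0.012153)
j((-5 + J(5, -4))**2, I) + h = (-2 + (-5 + 4*5*(-4))**2) - 7/576 = (-2 + (-5 - 80)**2) - 7/576 = (-2 + (-85)**2) - 7/576 = (-2 + 7225) - 7/576 = 7223 - 7/576 = 4160441/576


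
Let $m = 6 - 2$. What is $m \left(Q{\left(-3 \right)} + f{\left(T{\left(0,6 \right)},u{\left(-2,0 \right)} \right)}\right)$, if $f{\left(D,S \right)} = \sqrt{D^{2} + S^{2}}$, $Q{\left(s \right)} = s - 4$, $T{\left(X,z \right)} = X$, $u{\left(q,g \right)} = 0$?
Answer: $-28$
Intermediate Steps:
$Q{\left(s \right)} = -4 + s$ ($Q{\left(s \right)} = s - 4 = -4 + s$)
$m = 4$ ($m = 6 - 2 = 4$)
$m \left(Q{\left(-3 \right)} + f{\left(T{\left(0,6 \right)},u{\left(-2,0 \right)} \right)}\right) = 4 \left(\left(-4 - 3\right) + \sqrt{0^{2} + 0^{2}}\right) = 4 \left(-7 + \sqrt{0 + 0}\right) = 4 \left(-7 + \sqrt{0}\right) = 4 \left(-7 + 0\right) = 4 \left(-7\right) = -28$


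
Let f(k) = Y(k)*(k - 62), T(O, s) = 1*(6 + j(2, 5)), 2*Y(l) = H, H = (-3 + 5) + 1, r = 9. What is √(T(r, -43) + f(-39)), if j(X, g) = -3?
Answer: 3*I*√66/2 ≈ 12.186*I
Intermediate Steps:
H = 3 (H = 2 + 1 = 3)
Y(l) = 3/2 (Y(l) = (½)*3 = 3/2)
T(O, s) = 3 (T(O, s) = 1*(6 - 3) = 1*3 = 3)
f(k) = -93 + 3*k/2 (f(k) = 3*(k - 62)/2 = 3*(-62 + k)/2 = -93 + 3*k/2)
√(T(r, -43) + f(-39)) = √(3 + (-93 + (3/2)*(-39))) = √(3 + (-93 - 117/2)) = √(3 - 303/2) = √(-297/2) = 3*I*√66/2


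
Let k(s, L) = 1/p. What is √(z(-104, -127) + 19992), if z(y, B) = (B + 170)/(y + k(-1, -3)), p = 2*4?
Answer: 4*√862838103/831 ≈ 141.39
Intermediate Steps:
p = 8
k(s, L) = ⅛ (k(s, L) = 1/8 = ⅛)
z(y, B) = (170 + B)/(⅛ + y) (z(y, B) = (B + 170)/(y + ⅛) = (170 + B)/(⅛ + y))
√(z(-104, -127) + 19992) = √(8*(170 - 127)/(1 + 8*(-104)) + 19992) = √(8*43/(1 - 832) + 19992) = √(8*43/(-831) + 19992) = √(8*(-1/831)*43 + 19992) = √(-344/831 + 19992) = √(16613008/831) = 4*√862838103/831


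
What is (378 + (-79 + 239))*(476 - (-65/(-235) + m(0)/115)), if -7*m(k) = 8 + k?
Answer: 9683661598/37835 ≈ 2.5594e+5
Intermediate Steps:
m(k) = -8/7 - k/7 (m(k) = -(8 + k)/7 = -8/7 - k/7)
(378 + (-79 + 239))*(476 - (-65/(-235) + m(0)/115)) = (378 + (-79 + 239))*(476 - (-65/(-235) + (-8/7 - ⅐*0)/115)) = (378 + 160)*(476 - (-65*(-1/235) + (-8/7 + 0)*(1/115))) = 538*(476 - (13/47 - 8/7*1/115)) = 538*(476 - (13/47 - 8/805)) = 538*(476 - 1*10089/37835) = 538*(476 - 10089/37835) = 538*(17999371/37835) = 9683661598/37835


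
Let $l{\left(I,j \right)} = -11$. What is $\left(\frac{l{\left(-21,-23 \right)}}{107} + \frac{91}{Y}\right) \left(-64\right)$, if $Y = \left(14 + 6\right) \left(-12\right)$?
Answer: $\frac{49508}{1605} \approx 30.846$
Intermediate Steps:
$Y = -240$ ($Y = 20 \left(-12\right) = -240$)
$\left(\frac{l{\left(-21,-23 \right)}}{107} + \frac{91}{Y}\right) \left(-64\right) = \left(- \frac{11}{107} + \frac{91}{-240}\right) \left(-64\right) = \left(\left(-11\right) \frac{1}{107} + 91 \left(- \frac{1}{240}\right)\right) \left(-64\right) = \left(- \frac{11}{107} - \frac{91}{240}\right) \left(-64\right) = \left(- \frac{12377}{25680}\right) \left(-64\right) = \frac{49508}{1605}$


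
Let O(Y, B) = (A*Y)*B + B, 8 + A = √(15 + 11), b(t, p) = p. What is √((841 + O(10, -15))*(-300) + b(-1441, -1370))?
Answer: √(-609170 + 45000*√26) ≈ 616.21*I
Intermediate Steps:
A = -8 + √26 (A = -8 + √(15 + 11) = -8 + √26 ≈ -2.9010)
O(Y, B) = B + B*Y*(-8 + √26) (O(Y, B) = ((-8 + √26)*Y)*B + B = (Y*(-8 + √26))*B + B = B*Y*(-8 + √26) + B = B + B*Y*(-8 + √26))
√((841 + O(10, -15))*(-300) + b(-1441, -1370)) = √((841 - 1*(-15)*(-1 + 10*(8 - √26)))*(-300) - 1370) = √((841 - 1*(-15)*(-1 + (80 - 10*√26)))*(-300) - 1370) = √((841 - 1*(-15)*(79 - 10*√26))*(-300) - 1370) = √((841 + (1185 - 150*√26))*(-300) - 1370) = √((2026 - 150*√26)*(-300) - 1370) = √((-607800 + 45000*√26) - 1370) = √(-609170 + 45000*√26)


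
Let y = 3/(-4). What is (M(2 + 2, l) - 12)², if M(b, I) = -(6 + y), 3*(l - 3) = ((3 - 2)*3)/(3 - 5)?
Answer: 4761/16 ≈ 297.56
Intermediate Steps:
l = 5/2 (l = 3 + (((3 - 2)*3)/(3 - 5))/3 = 3 + ((1*3)/(-2))/3 = 3 + (-½*3)/3 = 3 + (⅓)*(-3/2) = 3 - ½ = 5/2 ≈ 2.5000)
y = -¾ (y = 3*(-¼) = -¾ ≈ -0.75000)
M(b, I) = -21/4 (M(b, I) = -(6 - ¾) = -1*21/4 = -21/4)
(M(2 + 2, l) - 12)² = (-21/4 - 12)² = (-69/4)² = 4761/16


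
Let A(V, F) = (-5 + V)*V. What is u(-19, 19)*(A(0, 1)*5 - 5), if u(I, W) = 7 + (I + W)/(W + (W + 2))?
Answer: -35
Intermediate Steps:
A(V, F) = V*(-5 + V)
u(I, W) = 7 + (I + W)/(2 + 2*W) (u(I, W) = 7 + (I + W)/(W + (2 + W)) = 7 + (I + W)/(2 + 2*W))
u(-19, 19)*(A(0, 1)*5 - 5) = ((14 - 19 + 15*19)/(2*(1 + 19)))*((0*(-5 + 0))*5 - 5) = ((½)*(14 - 19 + 285)/20)*((0*(-5))*5 - 5) = ((½)*(1/20)*280)*(0*5 - 5) = 7*(0 - 5) = 7*(-5) = -35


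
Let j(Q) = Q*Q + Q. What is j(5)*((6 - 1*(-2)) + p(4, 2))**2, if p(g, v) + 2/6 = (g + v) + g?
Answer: 28090/3 ≈ 9363.3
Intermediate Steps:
j(Q) = Q + Q**2 (j(Q) = Q**2 + Q = Q + Q**2)
p(g, v) = -1/3 + v + 2*g (p(g, v) = -1/3 + ((g + v) + g) = -1/3 + (v + 2*g) = -1/3 + v + 2*g)
j(5)*((6 - 1*(-2)) + p(4, 2))**2 = (5*(1 + 5))*((6 - 1*(-2)) + (-1/3 + 2 + 2*4))**2 = (5*6)*((6 + 2) + (-1/3 + 2 + 8))**2 = 30*(8 + 29/3)**2 = 30*(53/3)**2 = 30*(2809/9) = 28090/3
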